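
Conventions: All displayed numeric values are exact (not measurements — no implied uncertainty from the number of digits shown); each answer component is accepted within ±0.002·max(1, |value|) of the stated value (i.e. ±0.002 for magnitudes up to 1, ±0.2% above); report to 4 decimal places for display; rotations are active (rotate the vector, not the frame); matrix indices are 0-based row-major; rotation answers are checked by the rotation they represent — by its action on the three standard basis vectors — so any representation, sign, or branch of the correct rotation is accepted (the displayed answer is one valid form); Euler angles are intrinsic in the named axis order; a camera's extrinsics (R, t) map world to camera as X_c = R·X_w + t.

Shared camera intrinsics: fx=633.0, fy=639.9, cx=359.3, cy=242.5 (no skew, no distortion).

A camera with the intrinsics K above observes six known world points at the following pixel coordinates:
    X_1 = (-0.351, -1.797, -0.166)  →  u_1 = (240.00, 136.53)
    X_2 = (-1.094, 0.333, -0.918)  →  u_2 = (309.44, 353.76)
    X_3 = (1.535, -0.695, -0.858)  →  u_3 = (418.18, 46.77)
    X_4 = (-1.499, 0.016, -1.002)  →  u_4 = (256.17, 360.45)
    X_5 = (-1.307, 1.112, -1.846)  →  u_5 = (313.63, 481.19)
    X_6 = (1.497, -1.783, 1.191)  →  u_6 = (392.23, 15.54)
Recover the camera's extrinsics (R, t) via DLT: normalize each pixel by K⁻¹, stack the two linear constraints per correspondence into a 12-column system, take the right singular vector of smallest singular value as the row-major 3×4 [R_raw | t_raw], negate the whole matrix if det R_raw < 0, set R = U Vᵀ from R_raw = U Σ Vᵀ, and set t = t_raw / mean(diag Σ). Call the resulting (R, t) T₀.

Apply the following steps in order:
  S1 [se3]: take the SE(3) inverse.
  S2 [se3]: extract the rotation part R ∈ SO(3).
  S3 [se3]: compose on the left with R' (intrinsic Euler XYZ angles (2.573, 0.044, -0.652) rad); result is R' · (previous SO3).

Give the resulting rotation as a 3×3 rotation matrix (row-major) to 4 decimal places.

rotation (matrix) = ((0.9381, -0.1508, -0.3119), (-0.3120, -0.7592, -0.5712), (-0.1507, 0.6332, -0.7592))

source (pnp_recover): camera pose = R=[0.6243 0.7052 0.3359; -0.7104 0.6914 -0.1313; -0.3248 -0.1567 0.9327], t=(0.3000, -0.1201, 6.3503)
after S1 (invert_se3): R=[0.6243 -0.7104 -0.3248; 0.7052 0.6914 -0.1567; 0.3359 -0.1313 0.9327], t=(1.7903, 0.8664, -6.0395)
after S2 (rot_of_se3): [0.6243 -0.7104 -0.3248; 0.7052 0.6914 -0.1567; 0.3359 -0.1313 0.9327]
after S3 (compose_so3): [0.9381 -0.1508 -0.3119; -0.3120 -0.7592 -0.5712; -0.1507 0.6332 -0.7592]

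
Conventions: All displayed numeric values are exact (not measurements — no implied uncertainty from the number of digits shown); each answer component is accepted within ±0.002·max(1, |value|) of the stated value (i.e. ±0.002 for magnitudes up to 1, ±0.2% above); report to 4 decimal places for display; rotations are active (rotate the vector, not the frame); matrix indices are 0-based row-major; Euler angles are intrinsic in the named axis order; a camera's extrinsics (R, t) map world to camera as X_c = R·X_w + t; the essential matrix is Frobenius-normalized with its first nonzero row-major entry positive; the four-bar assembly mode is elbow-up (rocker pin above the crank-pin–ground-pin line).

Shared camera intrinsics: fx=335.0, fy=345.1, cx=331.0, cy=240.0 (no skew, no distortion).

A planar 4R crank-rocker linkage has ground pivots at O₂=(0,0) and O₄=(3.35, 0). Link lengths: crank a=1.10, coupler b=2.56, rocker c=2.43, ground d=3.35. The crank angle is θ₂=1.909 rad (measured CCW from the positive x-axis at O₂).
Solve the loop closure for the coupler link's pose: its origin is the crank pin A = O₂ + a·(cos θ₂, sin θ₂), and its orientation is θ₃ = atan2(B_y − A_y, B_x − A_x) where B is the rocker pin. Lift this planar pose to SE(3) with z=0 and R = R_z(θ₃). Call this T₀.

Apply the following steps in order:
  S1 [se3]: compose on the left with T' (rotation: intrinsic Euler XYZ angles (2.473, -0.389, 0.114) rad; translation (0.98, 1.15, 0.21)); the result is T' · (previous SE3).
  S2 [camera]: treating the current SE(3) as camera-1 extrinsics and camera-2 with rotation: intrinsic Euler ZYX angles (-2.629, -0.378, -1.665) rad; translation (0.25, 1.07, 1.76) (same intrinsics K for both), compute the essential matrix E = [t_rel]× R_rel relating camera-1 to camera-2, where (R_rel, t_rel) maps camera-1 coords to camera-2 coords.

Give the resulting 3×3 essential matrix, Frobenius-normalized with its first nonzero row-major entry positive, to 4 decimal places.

matrix = [0.0256 -0.4919 -0.3638; -0.6699 0.1297 -0.1804; 0.0327 0.2756 0.2235]

source (fourbar_fk): coupler pose = R=[0.9235 -0.3837 0.0000; 0.3837 0.9235 0.0000; 0.0000 0.0000 1.0000], t=(-0.3650, 1.0377, 0.0000)
after S1 (compose_se3): R=[0.8085 -0.4499 -0.3793; -0.5870 -0.5714 -0.5736; 0.0414 0.6864 -0.7261], t=(0.5353, 0.4866, 0.9664)
after S2 (essential): [0.0256 -0.4919 -0.3638; -0.6699 0.1297 -0.1804; 0.0327 0.2756 0.2235]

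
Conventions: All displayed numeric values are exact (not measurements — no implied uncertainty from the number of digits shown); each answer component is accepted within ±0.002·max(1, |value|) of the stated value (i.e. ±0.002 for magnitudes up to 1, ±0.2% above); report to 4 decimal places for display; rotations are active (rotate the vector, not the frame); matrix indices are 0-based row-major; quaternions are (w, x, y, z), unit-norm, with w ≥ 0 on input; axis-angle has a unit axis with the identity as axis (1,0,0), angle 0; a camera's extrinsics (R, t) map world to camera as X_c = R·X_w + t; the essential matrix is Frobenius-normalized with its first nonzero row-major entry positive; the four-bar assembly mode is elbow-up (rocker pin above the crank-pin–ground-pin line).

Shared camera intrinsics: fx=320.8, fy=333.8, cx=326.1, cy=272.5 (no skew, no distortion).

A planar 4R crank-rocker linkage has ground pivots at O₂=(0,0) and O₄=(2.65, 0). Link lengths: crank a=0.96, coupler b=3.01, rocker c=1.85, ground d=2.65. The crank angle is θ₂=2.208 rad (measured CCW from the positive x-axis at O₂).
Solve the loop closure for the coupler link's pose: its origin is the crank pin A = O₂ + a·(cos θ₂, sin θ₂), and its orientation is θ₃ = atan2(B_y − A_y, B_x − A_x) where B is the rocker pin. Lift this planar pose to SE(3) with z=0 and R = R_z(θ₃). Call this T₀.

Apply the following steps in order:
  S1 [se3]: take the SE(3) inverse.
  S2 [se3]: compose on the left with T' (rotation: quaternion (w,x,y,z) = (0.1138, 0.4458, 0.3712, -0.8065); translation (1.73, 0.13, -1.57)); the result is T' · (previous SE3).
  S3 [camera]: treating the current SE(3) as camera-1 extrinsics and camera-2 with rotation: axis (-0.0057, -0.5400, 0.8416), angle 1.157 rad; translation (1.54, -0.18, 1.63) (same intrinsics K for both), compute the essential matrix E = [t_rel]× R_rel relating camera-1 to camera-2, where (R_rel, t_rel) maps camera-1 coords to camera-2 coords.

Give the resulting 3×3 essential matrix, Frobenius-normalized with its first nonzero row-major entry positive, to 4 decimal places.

matrix = [0.3857 -0.0213 0.5433; 0.1076 0.6452 0.0624; -0.1025 0.2830 -0.1823]

source (fourbar_fk): coupler pose = R=[0.9389 -0.3441 0.0000; 0.3441 0.9389 0.0000; 0.0000 0.0000 1.0000], t=(-0.5712, 0.7716, 0.0000)
after S1 (invert_se3): R=[0.9389 0.3441 0.0000; -0.3441 0.9389 0.0000; 0.0000 0.0000 1.0000], t=(0.2708, -0.9210, 0.0000)
after S2 (compose_se3): R=[-0.7184 0.2847 -0.6346; 0.3788 -0.6051 -0.7003; -0.5834 -0.7435 0.3269], t=(1.1000, 0.8132, -1.3295)
after S3 (essential): [0.3857 -0.0213 0.5433; 0.1076 0.6452 0.0624; -0.1025 0.2830 -0.1823]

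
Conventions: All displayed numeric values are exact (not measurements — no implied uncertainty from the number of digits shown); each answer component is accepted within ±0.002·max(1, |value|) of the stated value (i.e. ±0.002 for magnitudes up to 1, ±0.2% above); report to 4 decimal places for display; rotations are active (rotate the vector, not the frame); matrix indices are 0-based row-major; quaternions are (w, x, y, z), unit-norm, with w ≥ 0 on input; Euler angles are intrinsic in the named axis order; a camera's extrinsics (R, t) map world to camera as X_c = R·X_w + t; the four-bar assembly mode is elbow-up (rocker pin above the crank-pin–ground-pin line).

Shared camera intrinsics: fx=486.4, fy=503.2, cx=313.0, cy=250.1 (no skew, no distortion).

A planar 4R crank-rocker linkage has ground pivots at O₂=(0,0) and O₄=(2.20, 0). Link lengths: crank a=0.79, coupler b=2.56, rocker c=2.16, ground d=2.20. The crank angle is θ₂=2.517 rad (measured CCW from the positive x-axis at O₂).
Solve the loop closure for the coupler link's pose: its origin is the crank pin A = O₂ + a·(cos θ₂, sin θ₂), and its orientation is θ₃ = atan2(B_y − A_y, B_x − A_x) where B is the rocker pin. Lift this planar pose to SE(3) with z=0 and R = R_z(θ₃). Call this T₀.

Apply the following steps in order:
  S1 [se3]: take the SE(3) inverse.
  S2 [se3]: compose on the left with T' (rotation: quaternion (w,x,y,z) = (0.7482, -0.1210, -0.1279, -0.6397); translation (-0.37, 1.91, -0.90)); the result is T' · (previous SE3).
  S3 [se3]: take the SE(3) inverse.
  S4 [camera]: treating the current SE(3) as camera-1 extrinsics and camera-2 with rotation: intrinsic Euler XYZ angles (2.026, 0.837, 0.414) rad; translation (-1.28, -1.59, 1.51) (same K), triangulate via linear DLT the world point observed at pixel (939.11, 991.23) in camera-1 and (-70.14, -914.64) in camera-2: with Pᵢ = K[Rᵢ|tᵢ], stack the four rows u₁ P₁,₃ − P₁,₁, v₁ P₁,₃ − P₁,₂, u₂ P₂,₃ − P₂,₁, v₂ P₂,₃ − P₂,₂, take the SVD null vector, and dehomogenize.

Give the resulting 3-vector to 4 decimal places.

result = (-0.3690, 0.0598, 0.9639)

source (fourbar_fk): coupler pose = R=[0.7974 -0.6034 0.0000; 0.6034 0.7974 0.0000; 0.0000 0.0000 1.0000], t=(-0.6408, 0.4620, 0.0000)
after S1 (invert_se3): R=[0.7974 0.6034 0.0000; -0.6034 0.7974 0.0000; 0.0000 0.0000 1.0000], t=(0.2323, -0.7551, 0.0000)
after S2 (compose_se3): R=[-0.4775 0.8778 -0.0366; -0.8306 -0.4375 0.3447; 0.2866 0.1950 0.9380], t=(-1.0816, 1.5798, -0.8064)
after S3 (invert_se3): R=[-0.4775 -0.8306 0.2866; 0.8778 -0.4375 0.1950; -0.0366 0.3447 0.9380], t=(1.0267, 1.7978, 0.1723)
after S4 (triangulate): (-0.3690, 0.0598, 0.9639)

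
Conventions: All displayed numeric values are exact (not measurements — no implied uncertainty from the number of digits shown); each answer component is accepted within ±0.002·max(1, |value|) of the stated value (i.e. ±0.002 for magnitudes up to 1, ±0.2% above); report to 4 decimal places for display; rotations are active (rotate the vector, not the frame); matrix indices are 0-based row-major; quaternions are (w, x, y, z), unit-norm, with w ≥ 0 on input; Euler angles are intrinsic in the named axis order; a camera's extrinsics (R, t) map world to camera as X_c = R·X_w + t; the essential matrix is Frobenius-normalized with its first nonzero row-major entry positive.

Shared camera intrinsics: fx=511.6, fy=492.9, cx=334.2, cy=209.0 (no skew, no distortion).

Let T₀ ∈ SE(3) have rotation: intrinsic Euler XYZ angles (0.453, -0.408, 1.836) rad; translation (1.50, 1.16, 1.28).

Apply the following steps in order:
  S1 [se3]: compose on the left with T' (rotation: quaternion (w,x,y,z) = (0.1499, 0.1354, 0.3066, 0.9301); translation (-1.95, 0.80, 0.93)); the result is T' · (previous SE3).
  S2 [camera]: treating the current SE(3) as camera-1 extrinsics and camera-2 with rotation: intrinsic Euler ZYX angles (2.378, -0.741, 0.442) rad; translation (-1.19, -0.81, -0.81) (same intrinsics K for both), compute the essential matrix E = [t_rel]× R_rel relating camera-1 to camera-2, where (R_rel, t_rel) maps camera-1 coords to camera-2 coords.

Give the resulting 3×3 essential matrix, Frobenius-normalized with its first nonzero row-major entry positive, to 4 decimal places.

matrix = [0.5103 -0.1131 0.4034; -0.2079 0.0137 -0.1468; -0.2598 -0.6345 0.1701]

after S1 (compose_se3): R=[0.1552 0.6690 0.7268; -0.6133 -0.5115 0.6018; 0.7744 -0.5392 0.3310], t=(-3.1147, 1.1313, 2.8711)
after S2 (essential): [0.5103 -0.1131 0.4034; -0.2079 0.0137 -0.1468; -0.2598 -0.6345 0.1701]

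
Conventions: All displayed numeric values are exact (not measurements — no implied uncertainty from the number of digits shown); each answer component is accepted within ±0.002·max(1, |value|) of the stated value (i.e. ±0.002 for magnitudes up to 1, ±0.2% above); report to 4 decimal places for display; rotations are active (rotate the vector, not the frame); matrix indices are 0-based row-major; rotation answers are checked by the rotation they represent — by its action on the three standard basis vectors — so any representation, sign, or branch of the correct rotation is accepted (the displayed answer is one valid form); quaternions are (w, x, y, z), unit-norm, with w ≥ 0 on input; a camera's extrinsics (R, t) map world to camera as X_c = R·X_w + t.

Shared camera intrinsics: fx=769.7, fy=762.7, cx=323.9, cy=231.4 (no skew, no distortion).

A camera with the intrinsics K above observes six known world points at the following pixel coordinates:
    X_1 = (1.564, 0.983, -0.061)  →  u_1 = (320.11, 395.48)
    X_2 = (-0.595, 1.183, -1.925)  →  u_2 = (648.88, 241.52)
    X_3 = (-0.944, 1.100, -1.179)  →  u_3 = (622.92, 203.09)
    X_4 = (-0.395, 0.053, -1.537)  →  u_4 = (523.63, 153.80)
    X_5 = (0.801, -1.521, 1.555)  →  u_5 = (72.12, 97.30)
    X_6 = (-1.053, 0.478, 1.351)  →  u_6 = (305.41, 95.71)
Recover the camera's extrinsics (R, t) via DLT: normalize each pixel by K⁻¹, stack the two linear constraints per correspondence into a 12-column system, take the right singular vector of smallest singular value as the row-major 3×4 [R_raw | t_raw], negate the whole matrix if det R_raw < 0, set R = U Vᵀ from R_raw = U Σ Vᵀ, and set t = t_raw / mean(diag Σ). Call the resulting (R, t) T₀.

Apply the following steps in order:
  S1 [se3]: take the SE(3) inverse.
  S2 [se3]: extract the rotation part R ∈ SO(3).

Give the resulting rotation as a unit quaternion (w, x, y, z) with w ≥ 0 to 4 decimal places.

source (pnp_recover): camera pose = R=[-0.4743 0.4107 -0.7787; 0.6421 0.7665 0.0132; 0.6023 -0.4937 -0.6273], t=(0.2600, -0.4200, 5.7198)
after S1 (invert_se3): R=[-0.4743 0.6421 0.6023; 0.4107 0.7665 -0.4937; -0.7787 0.0132 -0.6273], t=(-3.0518, 3.0391, 3.7961)
after S2 (rot_of_se3): [-0.4743 0.6421 0.6023; 0.4107 0.7665 -0.4937; -0.7787 0.0132 -0.6273]

rotation (quat) = (0.4077, 0.3108, 0.8468, -0.1419)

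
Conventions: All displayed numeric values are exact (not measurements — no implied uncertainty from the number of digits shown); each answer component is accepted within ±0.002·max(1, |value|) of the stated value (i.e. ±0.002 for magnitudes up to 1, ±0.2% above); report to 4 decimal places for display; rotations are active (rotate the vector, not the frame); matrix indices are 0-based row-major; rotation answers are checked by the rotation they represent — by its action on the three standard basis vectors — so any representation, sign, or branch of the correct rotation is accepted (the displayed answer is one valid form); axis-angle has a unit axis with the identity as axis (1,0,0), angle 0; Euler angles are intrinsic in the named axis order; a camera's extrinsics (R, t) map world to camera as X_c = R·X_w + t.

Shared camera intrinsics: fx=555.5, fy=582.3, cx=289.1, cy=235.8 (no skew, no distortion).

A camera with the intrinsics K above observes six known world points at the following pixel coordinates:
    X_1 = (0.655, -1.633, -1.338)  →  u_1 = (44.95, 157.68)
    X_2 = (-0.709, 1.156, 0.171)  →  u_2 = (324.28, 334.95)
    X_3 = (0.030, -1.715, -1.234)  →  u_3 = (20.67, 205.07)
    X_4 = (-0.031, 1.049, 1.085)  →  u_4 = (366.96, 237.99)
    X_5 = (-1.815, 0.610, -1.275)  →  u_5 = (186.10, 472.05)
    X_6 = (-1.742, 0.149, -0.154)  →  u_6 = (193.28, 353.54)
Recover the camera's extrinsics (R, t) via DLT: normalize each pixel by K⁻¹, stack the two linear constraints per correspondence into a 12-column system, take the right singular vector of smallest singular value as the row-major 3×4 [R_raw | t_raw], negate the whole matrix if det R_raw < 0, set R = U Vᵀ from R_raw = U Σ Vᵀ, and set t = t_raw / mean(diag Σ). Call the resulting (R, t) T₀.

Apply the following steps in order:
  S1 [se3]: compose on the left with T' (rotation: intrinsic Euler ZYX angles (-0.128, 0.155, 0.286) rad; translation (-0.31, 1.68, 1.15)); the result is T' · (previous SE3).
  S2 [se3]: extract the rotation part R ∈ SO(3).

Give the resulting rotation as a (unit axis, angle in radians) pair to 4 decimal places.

source (pnp_recover): camera pose = R=[0.5276 0.8127 0.2473; -0.5893 0.5598 -0.5825; -0.6118 0.1616 0.7743], t=(-0.2300, 0.0500, 5.2098)
after S1 (compose_se3): R=[0.3515 0.9071 0.2317; -0.4412 0.3788 -0.8135; -0.8257 0.1838 0.5334], t=(0.0506, 0.2001, 6.1377)
after S2 (rot_of_se3): [0.3515 0.9071 0.2317; -0.4412 0.3788 -0.8135; -0.8257 0.1838 0.5334]

rotation (axis_angle) = ((0.5030, 0.5333, -0.6801), 1.4385)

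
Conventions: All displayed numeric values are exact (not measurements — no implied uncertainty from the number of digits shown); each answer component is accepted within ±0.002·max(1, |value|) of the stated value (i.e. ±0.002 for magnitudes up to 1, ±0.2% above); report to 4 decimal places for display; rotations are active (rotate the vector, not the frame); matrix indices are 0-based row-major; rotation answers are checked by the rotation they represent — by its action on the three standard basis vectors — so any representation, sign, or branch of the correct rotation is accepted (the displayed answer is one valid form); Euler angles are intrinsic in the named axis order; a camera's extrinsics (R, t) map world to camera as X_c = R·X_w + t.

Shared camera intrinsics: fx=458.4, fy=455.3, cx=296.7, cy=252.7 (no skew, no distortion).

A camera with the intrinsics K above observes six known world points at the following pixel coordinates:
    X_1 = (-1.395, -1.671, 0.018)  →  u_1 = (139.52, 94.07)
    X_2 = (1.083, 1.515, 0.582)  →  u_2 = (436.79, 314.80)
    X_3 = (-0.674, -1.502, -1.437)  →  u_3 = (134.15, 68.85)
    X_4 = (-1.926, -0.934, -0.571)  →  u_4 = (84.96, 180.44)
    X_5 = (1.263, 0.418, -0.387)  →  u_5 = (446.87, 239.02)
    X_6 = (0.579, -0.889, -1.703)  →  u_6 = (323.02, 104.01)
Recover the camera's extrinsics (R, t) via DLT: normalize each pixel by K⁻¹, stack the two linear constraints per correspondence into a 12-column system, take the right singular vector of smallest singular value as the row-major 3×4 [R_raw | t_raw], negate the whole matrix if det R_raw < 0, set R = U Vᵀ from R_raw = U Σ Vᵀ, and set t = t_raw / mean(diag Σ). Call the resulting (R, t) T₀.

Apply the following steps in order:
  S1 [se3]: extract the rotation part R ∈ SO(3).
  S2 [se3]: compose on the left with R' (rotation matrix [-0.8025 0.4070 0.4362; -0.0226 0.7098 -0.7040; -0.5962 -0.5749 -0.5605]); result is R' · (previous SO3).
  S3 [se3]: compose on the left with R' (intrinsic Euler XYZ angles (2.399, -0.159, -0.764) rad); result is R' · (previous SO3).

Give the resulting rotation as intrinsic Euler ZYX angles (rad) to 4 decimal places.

source (pnp_recover): camera pose = R=[0.9532 0.2504 0.1693; -0.2079 0.9498 -0.2339; -0.2193 0.1878 0.9574], t=(0.1200, -0.3500, 4.7299)
after S1 (rot_of_se3): [0.9532 0.2504 0.1693; -0.2079 0.9498 -0.2339; -0.2193 0.1878 0.9574]
after S2 (compose_so3): [-0.9453 0.2676 0.1865; -0.0147 0.5363 -0.8439; -0.3258 -0.8005 -0.5030]
after S3 (compose_so3): [-0.6324 0.6839 -0.3638; -0.1822 0.3251 0.9279; 0.7529 0.6532 -0.0810]

rotation (euler_zyx) = (-2.8610, -0.8524, 1.6942)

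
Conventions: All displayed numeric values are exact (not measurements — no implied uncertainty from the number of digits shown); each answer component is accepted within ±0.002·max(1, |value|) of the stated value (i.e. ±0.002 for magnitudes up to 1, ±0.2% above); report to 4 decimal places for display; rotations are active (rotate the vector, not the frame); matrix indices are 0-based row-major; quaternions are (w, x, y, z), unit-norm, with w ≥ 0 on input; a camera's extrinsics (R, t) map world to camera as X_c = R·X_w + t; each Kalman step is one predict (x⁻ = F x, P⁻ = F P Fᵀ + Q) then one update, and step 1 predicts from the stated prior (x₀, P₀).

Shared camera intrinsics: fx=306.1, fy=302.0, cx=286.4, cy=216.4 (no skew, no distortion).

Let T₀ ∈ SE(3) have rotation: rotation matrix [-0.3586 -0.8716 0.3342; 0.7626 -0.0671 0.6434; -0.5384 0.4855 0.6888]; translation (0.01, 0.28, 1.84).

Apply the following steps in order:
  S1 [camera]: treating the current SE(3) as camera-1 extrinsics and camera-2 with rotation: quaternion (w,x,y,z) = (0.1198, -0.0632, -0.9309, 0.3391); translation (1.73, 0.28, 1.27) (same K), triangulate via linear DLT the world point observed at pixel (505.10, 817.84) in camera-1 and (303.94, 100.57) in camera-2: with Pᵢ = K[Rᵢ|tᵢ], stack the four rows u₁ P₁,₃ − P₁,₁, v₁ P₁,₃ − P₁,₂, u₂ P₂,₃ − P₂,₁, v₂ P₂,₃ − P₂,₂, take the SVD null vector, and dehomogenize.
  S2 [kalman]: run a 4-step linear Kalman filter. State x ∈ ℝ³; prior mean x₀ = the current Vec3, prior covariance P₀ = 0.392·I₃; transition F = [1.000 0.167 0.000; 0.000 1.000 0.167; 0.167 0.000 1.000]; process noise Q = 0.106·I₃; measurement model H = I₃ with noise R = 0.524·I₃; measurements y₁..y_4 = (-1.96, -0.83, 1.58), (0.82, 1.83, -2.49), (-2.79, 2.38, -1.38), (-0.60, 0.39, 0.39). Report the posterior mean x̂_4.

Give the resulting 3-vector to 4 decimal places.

after S1 (triangulate): (1.4687, -1.1232, 0.6478)
after S2 (kf_track): (-0.7148, 0.6626, -0.3976)

result = (-0.7148, 0.6626, -0.3976)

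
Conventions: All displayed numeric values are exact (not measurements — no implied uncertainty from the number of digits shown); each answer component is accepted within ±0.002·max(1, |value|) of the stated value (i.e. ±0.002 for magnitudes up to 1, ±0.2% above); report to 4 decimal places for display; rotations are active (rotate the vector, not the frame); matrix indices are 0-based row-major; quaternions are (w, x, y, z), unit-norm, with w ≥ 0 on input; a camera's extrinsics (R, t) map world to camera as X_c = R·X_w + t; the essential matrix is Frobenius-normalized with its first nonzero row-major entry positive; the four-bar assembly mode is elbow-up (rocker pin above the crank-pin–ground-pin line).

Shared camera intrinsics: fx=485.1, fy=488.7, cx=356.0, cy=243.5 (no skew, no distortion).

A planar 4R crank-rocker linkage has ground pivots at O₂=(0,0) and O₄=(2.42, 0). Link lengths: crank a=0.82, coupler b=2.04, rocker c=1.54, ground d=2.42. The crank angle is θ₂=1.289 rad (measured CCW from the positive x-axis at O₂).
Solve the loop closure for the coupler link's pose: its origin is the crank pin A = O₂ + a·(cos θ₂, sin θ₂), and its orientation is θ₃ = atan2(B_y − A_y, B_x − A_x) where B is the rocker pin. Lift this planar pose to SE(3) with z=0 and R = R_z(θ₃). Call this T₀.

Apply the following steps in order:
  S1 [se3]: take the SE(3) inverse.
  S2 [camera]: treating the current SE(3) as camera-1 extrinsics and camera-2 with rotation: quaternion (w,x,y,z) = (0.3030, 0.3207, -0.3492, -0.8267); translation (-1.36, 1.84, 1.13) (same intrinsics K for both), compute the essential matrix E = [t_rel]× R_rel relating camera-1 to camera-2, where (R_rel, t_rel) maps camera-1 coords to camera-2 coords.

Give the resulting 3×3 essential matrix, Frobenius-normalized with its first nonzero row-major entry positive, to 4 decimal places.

matrix = [0.4184 0.4313 0.0104; -0.2374 0.5415 -0.1542; 0.4964 -0.0662 0.1213]

source (fourbar_fk): coupler pose = R=[0.9346 -0.3557 0.0000; 0.3557 0.9346 0.0000; 0.0000 0.0000 1.0000], t=(0.2280, 0.7877, 0.0000)
after S1 (invert_se3): R=[0.9346 0.3557 0.0000; -0.3557 0.9346 0.0000; 0.0000 0.0000 1.0000], t=(-0.4933, -0.6550, 0.0000)
after S2 (essential): [0.4184 0.4313 0.0104; -0.2374 0.5415 -0.1542; 0.4964 -0.0662 0.1213]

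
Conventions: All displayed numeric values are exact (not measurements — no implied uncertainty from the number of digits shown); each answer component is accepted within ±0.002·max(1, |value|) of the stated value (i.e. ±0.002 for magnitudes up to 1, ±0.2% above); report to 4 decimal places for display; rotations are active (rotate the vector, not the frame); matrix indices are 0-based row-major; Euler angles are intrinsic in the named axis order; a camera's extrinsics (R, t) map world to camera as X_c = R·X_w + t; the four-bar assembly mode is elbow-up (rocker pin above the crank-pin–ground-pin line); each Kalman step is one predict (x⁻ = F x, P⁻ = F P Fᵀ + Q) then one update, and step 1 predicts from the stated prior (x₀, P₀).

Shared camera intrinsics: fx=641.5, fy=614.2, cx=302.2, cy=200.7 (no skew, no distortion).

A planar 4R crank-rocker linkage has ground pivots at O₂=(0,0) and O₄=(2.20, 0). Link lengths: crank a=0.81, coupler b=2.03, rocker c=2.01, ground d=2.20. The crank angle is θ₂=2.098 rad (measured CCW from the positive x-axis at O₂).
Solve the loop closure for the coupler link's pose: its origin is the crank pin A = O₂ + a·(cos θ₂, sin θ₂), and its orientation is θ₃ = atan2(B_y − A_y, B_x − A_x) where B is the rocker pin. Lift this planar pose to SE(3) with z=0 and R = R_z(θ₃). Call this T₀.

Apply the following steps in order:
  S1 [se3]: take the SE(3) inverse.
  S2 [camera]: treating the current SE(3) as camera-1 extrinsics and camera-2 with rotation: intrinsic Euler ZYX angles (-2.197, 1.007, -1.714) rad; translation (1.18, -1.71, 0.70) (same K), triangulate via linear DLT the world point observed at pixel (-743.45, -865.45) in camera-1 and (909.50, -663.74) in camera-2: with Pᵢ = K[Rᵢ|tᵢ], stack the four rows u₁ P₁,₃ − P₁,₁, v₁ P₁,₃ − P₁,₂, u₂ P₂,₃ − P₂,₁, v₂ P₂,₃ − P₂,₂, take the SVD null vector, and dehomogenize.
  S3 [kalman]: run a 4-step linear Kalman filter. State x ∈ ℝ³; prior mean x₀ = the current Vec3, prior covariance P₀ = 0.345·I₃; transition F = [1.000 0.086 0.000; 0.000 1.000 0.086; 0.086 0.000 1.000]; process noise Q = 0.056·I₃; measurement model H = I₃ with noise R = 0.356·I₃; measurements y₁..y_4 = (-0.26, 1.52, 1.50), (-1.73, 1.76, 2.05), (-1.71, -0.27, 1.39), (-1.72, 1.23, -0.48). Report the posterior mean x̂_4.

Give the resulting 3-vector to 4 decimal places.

result = (-1.3564, 0.8429, 0.6559)

source (fourbar_fk): coupler pose = R=[0.8413 -0.5406 0.0000; 0.5406 0.8413 0.0000; 0.0000 0.0000 1.0000], t=(-0.4075, 0.7000, 0.0000)
after S1 (invert_se3): R=[0.8413 0.5406 0.0000; -0.5406 0.8413 0.0000; 0.0000 0.0000 1.0000], t=(-0.0356, -0.8092, 0.0000)
after S2 (triangulate): (-0.7141, -0.9580, 0.7081)
after S3 (kf_track): (-1.3564, 0.8429, 0.6559)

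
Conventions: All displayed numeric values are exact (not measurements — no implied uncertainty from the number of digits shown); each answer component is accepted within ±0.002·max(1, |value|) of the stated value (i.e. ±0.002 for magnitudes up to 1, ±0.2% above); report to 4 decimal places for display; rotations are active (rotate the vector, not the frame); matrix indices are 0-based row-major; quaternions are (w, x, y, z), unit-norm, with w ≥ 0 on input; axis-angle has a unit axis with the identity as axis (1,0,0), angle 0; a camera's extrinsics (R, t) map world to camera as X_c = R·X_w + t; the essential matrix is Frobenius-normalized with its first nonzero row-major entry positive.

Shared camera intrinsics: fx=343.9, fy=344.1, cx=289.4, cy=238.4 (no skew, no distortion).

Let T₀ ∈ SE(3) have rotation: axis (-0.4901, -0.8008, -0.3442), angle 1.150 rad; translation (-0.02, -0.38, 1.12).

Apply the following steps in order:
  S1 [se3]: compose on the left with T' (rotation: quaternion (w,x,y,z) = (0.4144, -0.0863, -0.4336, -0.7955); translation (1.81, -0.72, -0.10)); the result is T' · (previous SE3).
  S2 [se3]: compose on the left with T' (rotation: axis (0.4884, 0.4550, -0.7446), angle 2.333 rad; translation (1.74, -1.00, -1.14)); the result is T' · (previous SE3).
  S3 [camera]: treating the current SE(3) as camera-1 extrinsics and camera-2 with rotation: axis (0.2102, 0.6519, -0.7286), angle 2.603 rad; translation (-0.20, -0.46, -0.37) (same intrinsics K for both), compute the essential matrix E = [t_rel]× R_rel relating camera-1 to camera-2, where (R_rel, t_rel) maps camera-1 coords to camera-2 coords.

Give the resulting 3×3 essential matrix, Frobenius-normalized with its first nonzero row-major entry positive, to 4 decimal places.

matrix = [0.2933 0.6361 -0.0817; 0.2627 -0.1407 0.2260; 0.4663 -0.1395 0.3548]

after S1 (compose_se3): R=[-0.5980 0.2910 0.7468; 0.3337 -0.7568 0.5621; 0.7287 0.5853 0.3554], t=(1.2951, 0.2510, 0.3373)
after S2 (compose_se3): R=[0.2687 -0.9427 0.1978; -0.6910 -0.3317 -0.6422; 0.6710 0.0359 -0.7406], t=(1.5011, -1.6088, -2.3343)
after S3 (essential): [0.2933 0.6361 -0.0817; 0.2627 -0.1407 0.2260; 0.4663 -0.1395 0.3548]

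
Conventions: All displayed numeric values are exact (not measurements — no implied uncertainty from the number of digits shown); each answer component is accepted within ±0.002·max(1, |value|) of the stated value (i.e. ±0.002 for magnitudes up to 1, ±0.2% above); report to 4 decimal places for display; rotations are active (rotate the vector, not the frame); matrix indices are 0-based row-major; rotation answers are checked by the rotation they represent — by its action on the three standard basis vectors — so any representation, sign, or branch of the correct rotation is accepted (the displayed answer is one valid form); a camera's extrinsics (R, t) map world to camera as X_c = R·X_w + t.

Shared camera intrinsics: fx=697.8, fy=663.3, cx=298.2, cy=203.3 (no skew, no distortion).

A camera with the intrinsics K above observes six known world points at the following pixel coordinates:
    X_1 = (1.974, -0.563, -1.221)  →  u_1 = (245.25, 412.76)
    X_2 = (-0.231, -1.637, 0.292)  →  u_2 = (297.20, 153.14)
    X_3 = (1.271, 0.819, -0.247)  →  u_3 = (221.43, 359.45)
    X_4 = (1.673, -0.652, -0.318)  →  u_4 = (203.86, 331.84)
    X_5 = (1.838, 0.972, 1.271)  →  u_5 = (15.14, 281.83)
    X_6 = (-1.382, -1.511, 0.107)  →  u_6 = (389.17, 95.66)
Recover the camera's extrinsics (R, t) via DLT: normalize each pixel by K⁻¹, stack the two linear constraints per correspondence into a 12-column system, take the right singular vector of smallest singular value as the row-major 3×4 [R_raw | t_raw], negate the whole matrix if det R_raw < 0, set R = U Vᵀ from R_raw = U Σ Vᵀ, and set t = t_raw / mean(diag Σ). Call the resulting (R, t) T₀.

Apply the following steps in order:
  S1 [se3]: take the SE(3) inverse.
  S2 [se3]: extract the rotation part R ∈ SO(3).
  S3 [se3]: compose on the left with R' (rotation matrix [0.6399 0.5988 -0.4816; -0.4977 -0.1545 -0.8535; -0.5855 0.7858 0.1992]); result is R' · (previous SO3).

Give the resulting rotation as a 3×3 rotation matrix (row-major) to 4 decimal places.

rotation (matrix) = ((-0.1031, 0.8829, -0.4581), (0.9345, 0.2437, 0.2596), (0.3408, -0.4013, -0.8502))

source (pnp_recover): camera pose = R=[-0.7306 0.0617 -0.6800; 0.6786 0.1757 -0.7132; 0.0755 -0.9825 -0.1703], t=(0.1200, 0.0800, 6.0299)
after S1 (invert_se3): R=[-0.7306 0.6786 0.0755; 0.0617 0.1757 -0.9825; -0.6800 -0.7132 -0.1703], t=(-0.4217, 5.9029, 1.1654)
after S2 (rot_of_se3): [-0.7306 0.6786 0.0755; 0.0617 0.1757 -0.9825; -0.6800 -0.7132 -0.1703]
after S3 (compose_so3): [-0.1031 0.8829 -0.4581; 0.9345 0.2437 0.2596; 0.3408 -0.4013 -0.8502]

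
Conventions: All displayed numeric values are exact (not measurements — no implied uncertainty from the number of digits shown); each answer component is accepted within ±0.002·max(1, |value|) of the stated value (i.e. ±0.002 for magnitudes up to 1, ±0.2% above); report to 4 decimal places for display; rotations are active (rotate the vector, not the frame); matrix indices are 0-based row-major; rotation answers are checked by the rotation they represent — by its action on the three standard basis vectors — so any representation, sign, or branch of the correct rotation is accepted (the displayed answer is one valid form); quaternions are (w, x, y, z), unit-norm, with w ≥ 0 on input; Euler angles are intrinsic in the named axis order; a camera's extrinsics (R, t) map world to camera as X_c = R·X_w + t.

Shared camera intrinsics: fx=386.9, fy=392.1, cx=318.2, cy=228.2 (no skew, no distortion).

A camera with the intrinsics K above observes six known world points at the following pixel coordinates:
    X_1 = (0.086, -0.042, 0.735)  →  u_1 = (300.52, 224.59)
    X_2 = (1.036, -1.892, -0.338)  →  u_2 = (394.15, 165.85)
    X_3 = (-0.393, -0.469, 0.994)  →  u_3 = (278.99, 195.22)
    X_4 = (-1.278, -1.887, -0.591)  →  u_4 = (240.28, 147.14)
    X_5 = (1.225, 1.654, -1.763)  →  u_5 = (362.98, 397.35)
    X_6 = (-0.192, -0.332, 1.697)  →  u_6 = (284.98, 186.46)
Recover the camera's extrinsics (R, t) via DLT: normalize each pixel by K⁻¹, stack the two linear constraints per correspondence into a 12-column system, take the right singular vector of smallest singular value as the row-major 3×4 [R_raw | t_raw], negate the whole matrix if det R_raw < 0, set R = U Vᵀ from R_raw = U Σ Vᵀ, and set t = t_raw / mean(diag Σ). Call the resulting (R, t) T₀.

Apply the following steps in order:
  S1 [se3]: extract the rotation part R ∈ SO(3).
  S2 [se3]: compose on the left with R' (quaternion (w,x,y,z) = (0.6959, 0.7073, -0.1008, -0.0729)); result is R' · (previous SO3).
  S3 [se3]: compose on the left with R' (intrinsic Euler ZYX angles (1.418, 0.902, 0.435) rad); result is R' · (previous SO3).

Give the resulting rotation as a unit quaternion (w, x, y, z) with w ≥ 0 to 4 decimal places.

source (pnp_recover): camera pose = R=[0.9616 -0.2268 -0.1543; 0.1116 0.8374 -0.5351; 0.2506 0.4974 0.8306], t=(-0.3201, 0.3502, 6.8627)
after S1 (rot_of_se3): [0.9616 -0.2268 -0.1543; 0.1116 0.8374 -0.5351; 0.2506 0.4974 0.8306]
after S2 (compose_so3): [0.8663 -0.3753 -0.3297; -0.4789 -0.4363 -0.7618; 0.1420 0.8178 -0.5577]
after S3 (compose_so3): [0.5614 0.7629 0.3207; 0.3991 0.0899 -0.9125; -0.7249 0.6403 -0.2540]

rotation (quat) = (0.5910, 0.6568, 0.4423, -0.1539)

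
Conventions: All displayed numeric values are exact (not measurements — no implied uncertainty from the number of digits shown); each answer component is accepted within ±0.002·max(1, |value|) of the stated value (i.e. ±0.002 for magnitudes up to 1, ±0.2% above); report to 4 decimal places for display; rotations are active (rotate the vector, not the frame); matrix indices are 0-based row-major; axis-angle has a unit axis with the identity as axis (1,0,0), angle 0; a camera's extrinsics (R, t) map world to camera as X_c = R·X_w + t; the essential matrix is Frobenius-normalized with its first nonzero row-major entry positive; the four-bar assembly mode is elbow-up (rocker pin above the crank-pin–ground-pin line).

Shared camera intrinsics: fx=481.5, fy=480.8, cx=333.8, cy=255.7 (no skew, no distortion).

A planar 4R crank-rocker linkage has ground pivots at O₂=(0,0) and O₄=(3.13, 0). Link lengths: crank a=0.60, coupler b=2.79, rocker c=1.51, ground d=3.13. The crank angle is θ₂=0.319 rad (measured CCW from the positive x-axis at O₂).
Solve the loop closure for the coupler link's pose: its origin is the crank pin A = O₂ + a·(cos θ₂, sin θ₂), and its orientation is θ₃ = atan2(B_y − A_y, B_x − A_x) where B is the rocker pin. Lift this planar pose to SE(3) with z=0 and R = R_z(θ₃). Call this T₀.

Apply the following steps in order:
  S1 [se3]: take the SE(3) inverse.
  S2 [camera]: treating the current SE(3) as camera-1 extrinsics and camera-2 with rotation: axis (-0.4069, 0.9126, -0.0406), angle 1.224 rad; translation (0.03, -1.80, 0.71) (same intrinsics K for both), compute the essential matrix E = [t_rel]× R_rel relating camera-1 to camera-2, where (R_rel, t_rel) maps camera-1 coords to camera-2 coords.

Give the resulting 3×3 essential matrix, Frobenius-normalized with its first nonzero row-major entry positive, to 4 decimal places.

source (fourbar_fk): coupler pose = R=[0.8813 -0.4726 0.0000; 0.4726 0.8813 0.0000; 0.0000 0.0000 1.0000], t=(0.5697, 0.1882, 0.0000)
after S1 (invert_se3): R=[0.8813 0.4726 0.0000; -0.4726 0.8813 0.0000; 0.0000 0.0000 1.0000], t=(-0.5910, 0.1034, 0.0000)
after S2 (essential): [0.6456 -0.0829 -0.2590; 0.1077 -0.0271 0.0182; 0.2245 -0.1873 0.6412]

matrix = [0.6456 -0.0829 -0.2590; 0.1077 -0.0271 0.0182; 0.2245 -0.1873 0.6412]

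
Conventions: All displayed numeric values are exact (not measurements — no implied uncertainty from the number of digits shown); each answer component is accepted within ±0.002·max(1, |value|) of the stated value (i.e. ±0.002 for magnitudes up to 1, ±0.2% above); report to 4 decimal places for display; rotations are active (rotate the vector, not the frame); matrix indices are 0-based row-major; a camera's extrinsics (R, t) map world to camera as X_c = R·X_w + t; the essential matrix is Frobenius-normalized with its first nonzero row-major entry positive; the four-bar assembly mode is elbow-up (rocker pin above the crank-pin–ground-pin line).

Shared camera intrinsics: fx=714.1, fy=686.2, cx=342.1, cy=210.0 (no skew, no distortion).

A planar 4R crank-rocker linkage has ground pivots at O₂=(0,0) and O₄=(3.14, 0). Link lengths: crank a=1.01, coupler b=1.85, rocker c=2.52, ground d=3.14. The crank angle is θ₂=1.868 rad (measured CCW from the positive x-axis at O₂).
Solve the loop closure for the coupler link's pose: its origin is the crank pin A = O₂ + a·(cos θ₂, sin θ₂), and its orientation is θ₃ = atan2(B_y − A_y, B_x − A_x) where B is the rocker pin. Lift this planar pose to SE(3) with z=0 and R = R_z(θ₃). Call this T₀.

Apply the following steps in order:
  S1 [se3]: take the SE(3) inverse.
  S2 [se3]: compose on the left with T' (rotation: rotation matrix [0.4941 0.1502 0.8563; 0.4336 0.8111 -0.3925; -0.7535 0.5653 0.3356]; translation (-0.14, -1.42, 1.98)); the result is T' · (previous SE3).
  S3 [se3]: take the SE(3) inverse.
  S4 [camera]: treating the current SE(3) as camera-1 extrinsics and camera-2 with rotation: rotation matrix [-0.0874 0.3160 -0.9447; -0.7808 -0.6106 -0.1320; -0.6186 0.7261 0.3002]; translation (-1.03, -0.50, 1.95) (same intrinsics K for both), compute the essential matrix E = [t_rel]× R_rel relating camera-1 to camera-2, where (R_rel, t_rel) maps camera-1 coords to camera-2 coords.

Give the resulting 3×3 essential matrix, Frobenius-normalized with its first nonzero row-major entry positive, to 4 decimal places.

matrix = [0.0613 -0.2715 0.0503; 0.1487 -0.3435 0.5649; 0.0492 -0.5381 -0.4109]

source (fourbar_fk): coupler pose = R=[0.8963 -0.4435 0.0000; 0.4435 0.8963 0.0000; 0.0000 0.0000 1.0000], t=(-0.2958, 0.9657, 0.0000)
after S1 (invert_se3): R=[0.8963 0.4435 0.0000; -0.4435 0.8963 0.0000; 0.0000 0.0000 1.0000], t=(-0.1632, -0.9967, 0.0000)
after S2 (compose_se3): R=[0.3762 0.3538 0.8563; 0.0290 0.9193 -0.3925; -0.9261 0.1725 0.3356], t=(-0.3704, -2.2992, 1.5395)
after S3 (invert_se3): R=[0.3762 0.0290 -0.9261; 0.3538 0.9193 0.1725; 0.8563 -0.3925 0.3356], t=(1.6316, 1.9791, -1.1020)
after S4 (essential): [0.0613 -0.2715 0.0503; 0.1487 -0.3435 0.5649; 0.0492 -0.5381 -0.4109]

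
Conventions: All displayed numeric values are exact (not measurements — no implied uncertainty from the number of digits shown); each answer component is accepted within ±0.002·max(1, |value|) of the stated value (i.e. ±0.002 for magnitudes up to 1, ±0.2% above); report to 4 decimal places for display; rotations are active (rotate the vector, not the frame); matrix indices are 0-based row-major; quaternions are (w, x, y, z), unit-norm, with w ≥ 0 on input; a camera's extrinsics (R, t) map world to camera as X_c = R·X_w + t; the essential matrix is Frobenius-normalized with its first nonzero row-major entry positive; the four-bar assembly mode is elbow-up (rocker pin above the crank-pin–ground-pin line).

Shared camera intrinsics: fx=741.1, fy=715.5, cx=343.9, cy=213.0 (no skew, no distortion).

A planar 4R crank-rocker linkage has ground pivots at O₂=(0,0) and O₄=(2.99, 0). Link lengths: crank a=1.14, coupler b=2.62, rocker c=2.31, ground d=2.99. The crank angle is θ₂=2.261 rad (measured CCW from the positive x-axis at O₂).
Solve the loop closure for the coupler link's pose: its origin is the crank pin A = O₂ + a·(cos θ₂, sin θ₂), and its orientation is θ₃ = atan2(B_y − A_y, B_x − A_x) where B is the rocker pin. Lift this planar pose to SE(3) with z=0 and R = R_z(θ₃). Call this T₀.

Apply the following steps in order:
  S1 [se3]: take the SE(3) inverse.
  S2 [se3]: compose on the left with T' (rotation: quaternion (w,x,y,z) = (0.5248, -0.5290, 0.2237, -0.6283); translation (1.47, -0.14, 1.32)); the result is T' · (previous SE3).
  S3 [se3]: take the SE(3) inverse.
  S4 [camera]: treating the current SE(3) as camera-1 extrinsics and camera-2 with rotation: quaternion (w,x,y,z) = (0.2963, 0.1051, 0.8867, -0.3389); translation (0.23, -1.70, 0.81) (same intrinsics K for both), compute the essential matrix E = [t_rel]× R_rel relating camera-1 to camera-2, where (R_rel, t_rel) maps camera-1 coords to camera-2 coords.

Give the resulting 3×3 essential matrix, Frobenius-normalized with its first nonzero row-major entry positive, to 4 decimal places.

source (fourbar_fk): coupler pose = R=[0.9200 -0.3919 0.0000; 0.3919 0.9200 0.0000; 0.0000 0.0000 1.0000], t=(-0.7258, 0.8791, 0.0000)
after S1 (invert_se3): R=[0.9200 0.3919 0.0000; -0.3919 0.9200 0.0000; 0.0000 0.0000 1.0000], t=(0.3233, -1.0932, 0.0000)
after S2 (compose_se3): R=[-0.0641 0.4322 0.8995; -0.6876 -0.6724 0.2741; 0.7233 -0.6009 0.3403], t=(1.0435, -0.0480, 2.3732)
after S3 (invert_se3): R=[-0.0641 -0.6876 0.7233; 0.4322 -0.6724 -0.6009; 0.8995 0.2741 0.3403], t=(-1.6826, 0.9428, -1.7330)
after S4 (essential): [0.2220 0.3310 -0.5772; 0.0251 -0.1678 -0.1892; 0.0141 0.5907 0.3072]

matrix = [0.2220 0.3310 -0.5772; 0.0251 -0.1678 -0.1892; 0.0141 0.5907 0.3072]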